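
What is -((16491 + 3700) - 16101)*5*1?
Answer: -20450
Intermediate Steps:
-((16491 + 3700) - 16101)*5*1 = -(20191 - 16101)*5 = -4090*5 = -1*20450 = -20450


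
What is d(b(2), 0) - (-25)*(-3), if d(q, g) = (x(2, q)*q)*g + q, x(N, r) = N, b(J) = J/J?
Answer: -74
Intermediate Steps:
b(J) = 1
d(q, g) = q + 2*g*q (d(q, g) = (2*q)*g + q = 2*g*q + q = q + 2*g*q)
d(b(2), 0) - (-25)*(-3) = 1*(1 + 2*0) - (-25)*(-3) = 1*(1 + 0) - 1*75 = 1*1 - 75 = 1 - 75 = -74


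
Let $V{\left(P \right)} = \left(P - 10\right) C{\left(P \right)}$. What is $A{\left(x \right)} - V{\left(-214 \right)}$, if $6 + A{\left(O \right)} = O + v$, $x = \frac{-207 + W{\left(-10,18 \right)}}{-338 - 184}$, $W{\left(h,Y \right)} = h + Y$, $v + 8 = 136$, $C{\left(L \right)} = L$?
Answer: $- \frac{24958709}{522} \approx -47814.0$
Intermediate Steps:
$v = 128$ ($v = -8 + 136 = 128$)
$V{\left(P \right)} = P \left(-10 + P\right)$ ($V{\left(P \right)} = \left(P - 10\right) P = \left(-10 + P\right) P = P \left(-10 + P\right)$)
$W{\left(h,Y \right)} = Y + h$
$x = \frac{199}{522}$ ($x = \frac{-207 + \left(18 - 10\right)}{-338 - 184} = \frac{-207 + 8}{-522} = \left(-199\right) \left(- \frac{1}{522}\right) = \frac{199}{522} \approx 0.38123$)
$A{\left(O \right)} = 122 + O$ ($A{\left(O \right)} = -6 + \left(O + 128\right) = -6 + \left(128 + O\right) = 122 + O$)
$A{\left(x \right)} - V{\left(-214 \right)} = \left(122 + \frac{199}{522}\right) - - 214 \left(-10 - 214\right) = \frac{63883}{522} - \left(-214\right) \left(-224\right) = \frac{63883}{522} - 47936 = - \frac{24958709}{522}$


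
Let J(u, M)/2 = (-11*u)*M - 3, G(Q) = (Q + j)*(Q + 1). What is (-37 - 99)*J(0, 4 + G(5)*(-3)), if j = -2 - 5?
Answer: 816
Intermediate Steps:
j = -7
G(Q) = (1 + Q)*(-7 + Q) (G(Q) = (Q - 7)*(Q + 1) = (-7 + Q)*(1 + Q) = (1 + Q)*(-7 + Q))
J(u, M) = -6 - 22*M*u (J(u, M) = 2*((-11*u)*M - 3) = 2*(-11*M*u - 3) = 2*(-3 - 11*M*u) = -6 - 22*M*u)
(-37 - 99)*J(0, 4 + G(5)*(-3)) = (-37 - 99)*(-6 - 22*(4 + (-7 + 5² - 6*5)*(-3))*0) = -136*(-6 - 22*(4 + (-7 + 25 - 30)*(-3))*0) = -136*(-6 - 22*(4 - 12*(-3))*0) = -136*(-6 - 22*(4 + 36)*0) = -136*(-6 - 22*40*0) = -136*(-6 + 0) = -136*(-6) = 816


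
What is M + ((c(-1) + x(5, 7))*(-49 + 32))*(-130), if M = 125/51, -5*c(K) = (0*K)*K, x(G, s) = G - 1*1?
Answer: 450965/51 ≈ 8842.5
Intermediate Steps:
x(G, s) = -1 + G (x(G, s) = G - 1 = -1 + G)
c(K) = 0 (c(K) = -0*K*K/5 = -0*K = -⅕*0 = 0)
M = 125/51 (M = 125*(1/51) = 125/51 ≈ 2.4510)
M + ((c(-1) + x(5, 7))*(-49 + 32))*(-130) = 125/51 + ((0 + (-1 + 5))*(-49 + 32))*(-130) = 125/51 + ((0 + 4)*(-17))*(-130) = 125/51 + (4*(-17))*(-130) = 125/51 - 68*(-130) = 125/51 + 8840 = 450965/51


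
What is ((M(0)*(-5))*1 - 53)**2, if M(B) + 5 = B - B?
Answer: 784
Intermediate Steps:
M(B) = -5 (M(B) = -5 + (B - B) = -5 + 0 = -5)
((M(0)*(-5))*1 - 53)**2 = (-5*(-5)*1 - 53)**2 = (25*1 - 53)**2 = (25 - 53)**2 = (-28)**2 = 784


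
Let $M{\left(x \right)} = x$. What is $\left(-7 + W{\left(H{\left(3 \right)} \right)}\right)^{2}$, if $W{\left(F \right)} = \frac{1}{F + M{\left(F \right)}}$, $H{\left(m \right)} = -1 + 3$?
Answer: $\frac{729}{16} \approx 45.563$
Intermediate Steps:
$H{\left(m \right)} = 2$
$W{\left(F \right)} = \frac{1}{2 F}$ ($W{\left(F \right)} = \frac{1}{F + F} = \frac{1}{2 F}$)
$\left(-7 + W{\left(H{\left(3 \right)} \right)}\right)^{2} = \left(-7 + \frac{1}{2 \cdot 2}\right)^{2} = \left(-7 + \frac{1}{2} \cdot \frac{1}{2}\right)^{2} = \left(-7 + \frac{1}{4}\right)^{2} = \left(- \frac{27}{4}\right)^{2} = \frac{729}{16}$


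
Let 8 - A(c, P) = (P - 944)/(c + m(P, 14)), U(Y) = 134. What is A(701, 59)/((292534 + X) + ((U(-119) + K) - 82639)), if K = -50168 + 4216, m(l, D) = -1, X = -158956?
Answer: 1297/716940 ≈ 0.0018091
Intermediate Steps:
K = -45952
A(c, P) = 8 - (-944 + P)/(-1 + c) (A(c, P) = 8 - (P - 944)/(c - 1) = 8 - (-944 + P)/(-1 + c))
A(701, 59)/((292534 + X) + ((U(-119) + K) - 82639)) = ((936 - 1*59 + 8*701)/(-1 + 701))/((292534 - 158956) + ((134 - 45952) - 82639)) = ((936 - 59 + 5608)/700)/(133578 + (-45818 - 82639)) = ((1/700)*6485)/(133578 - 128457) = (1297/140)/5121 = (1297/140)*(1/5121) = 1297/716940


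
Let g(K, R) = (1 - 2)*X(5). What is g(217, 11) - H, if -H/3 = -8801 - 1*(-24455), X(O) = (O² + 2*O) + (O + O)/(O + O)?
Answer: 46926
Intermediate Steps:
X(O) = 1 + O² + 2*O (X(O) = (O² + 2*O) + (2*O)/((2*O)) = (O² + 2*O) + (2*O)*(1/(2*O)) = (O² + 2*O) + 1 = 1 + O² + 2*O)
g(K, R) = -36 (g(K, R) = (1 - 2)*(1 + 5² + 2*5) = -(1 + 25 + 10) = -1*36 = -36)
H = -46962 (H = -3*(-8801 - 1*(-24455)) = -3*(-8801 + 24455) = -3*15654 = -46962)
g(217, 11) - H = -36 - 1*(-46962) = -36 + 46962 = 46926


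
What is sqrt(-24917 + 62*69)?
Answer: I*sqrt(20639) ≈ 143.66*I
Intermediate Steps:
sqrt(-24917 + 62*69) = sqrt(-24917 + 4278) = sqrt(-20639) = I*sqrt(20639)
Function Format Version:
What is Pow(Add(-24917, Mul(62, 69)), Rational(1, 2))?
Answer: Mul(I, Pow(20639, Rational(1, 2))) ≈ Mul(143.66, I)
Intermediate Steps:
Pow(Add(-24917, Mul(62, 69)), Rational(1, 2)) = Pow(Add(-24917, 4278), Rational(1, 2)) = Pow(-20639, Rational(1, 2)) = Mul(I, Pow(20639, Rational(1, 2)))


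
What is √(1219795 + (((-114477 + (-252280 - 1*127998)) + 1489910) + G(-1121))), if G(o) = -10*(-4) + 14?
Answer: 2*√553751 ≈ 1488.3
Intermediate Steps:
G(o) = 54 (G(o) = 40 + 14 = 54)
√(1219795 + (((-114477 + (-252280 - 1*127998)) + 1489910) + G(-1121))) = √(1219795 + (((-114477 + (-252280 - 1*127998)) + 1489910) + 54)) = √(1219795 + (((-114477 + (-252280 - 127998)) + 1489910) + 54)) = √(1219795 + (((-114477 - 380278) + 1489910) + 54)) = √(1219795 + ((-494755 + 1489910) + 54)) = √(1219795 + (995155 + 54)) = √(1219795 + 995209) = √2215004 = 2*√553751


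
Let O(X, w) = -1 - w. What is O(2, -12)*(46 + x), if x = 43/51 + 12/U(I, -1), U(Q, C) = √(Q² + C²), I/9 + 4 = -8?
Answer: 26279/51 + 132*√11665/11665 ≈ 516.50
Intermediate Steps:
I = -108 (I = -36 + 9*(-8) = -36 - 72 = -108)
U(Q, C) = √(C² + Q²)
x = 43/51 + 12*√11665/11665 (x = 43/51 + 12/(√((-1)² + (-108)²)) = 43*(1/51) + 12/(√(1 + 11664)) = 43/51 + 12/(√11665) = 43/51 + 12*(√11665/11665) = 43/51 + 12*√11665/11665 ≈ 0.95424)
O(2, -12)*(46 + x) = (-1 - 1*(-12))*(46 + (43/51 + 12*√11665/11665)) = (-1 + 12)*(2389/51 + 12*√11665/11665) = 11*(2389/51 + 12*√11665/11665) = 26279/51 + 132*√11665/11665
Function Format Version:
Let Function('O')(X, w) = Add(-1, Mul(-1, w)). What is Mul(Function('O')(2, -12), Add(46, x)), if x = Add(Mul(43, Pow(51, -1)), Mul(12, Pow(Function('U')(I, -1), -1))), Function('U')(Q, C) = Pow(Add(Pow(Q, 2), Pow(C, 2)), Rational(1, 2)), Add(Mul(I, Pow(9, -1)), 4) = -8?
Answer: Add(Rational(26279, 51), Mul(Rational(132, 11665), Pow(11665, Rational(1, 2)))) ≈ 516.50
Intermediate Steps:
I = -108 (I = Add(-36, Mul(9, -8)) = Add(-36, -72) = -108)
Function('U')(Q, C) = Pow(Add(Pow(C, 2), Pow(Q, 2)), Rational(1, 2))
x = Add(Rational(43, 51), Mul(Rational(12, 11665), Pow(11665, Rational(1, 2)))) (x = Add(Mul(43, Pow(51, -1)), Mul(12, Pow(Pow(Add(Pow(-1, 2), Pow(-108, 2)), Rational(1, 2)), -1))) = Add(Mul(43, Rational(1, 51)), Mul(12, Pow(Pow(Add(1, 11664), Rational(1, 2)), -1))) = Add(Rational(43, 51), Mul(12, Pow(Pow(11665, Rational(1, 2)), -1))) = Add(Rational(43, 51), Mul(12, Mul(Rational(1, 11665), Pow(11665, Rational(1, 2))))) = Add(Rational(43, 51), Mul(Rational(12, 11665), Pow(11665, Rational(1, 2)))) ≈ 0.95424)
Mul(Function('O')(2, -12), Add(46, x)) = Mul(Add(-1, Mul(-1, -12)), Add(46, Add(Rational(43, 51), Mul(Rational(12, 11665), Pow(11665, Rational(1, 2)))))) = Mul(Add(-1, 12), Add(Rational(2389, 51), Mul(Rational(12, 11665), Pow(11665, Rational(1, 2))))) = Mul(11, Add(Rational(2389, 51), Mul(Rational(12, 11665), Pow(11665, Rational(1, 2))))) = Add(Rational(26279, 51), Mul(Rational(132, 11665), Pow(11665, Rational(1, 2))))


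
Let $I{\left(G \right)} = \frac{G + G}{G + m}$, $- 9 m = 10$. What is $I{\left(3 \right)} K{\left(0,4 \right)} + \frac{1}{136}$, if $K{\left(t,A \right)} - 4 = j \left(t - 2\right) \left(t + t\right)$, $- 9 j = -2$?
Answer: $\frac{1729}{136} \approx 12.713$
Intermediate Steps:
$m = - \frac{10}{9}$ ($m = \left(- \frac{1}{9}\right) 10 = - \frac{10}{9} \approx -1.1111$)
$j = \frac{2}{9}$ ($j = \left(- \frac{1}{9}\right) \left(-2\right) = \frac{2}{9} \approx 0.22222$)
$I{\left(G \right)} = \frac{2 G}{- \frac{10}{9} + G}$ ($I{\left(G \right)} = \frac{G + G}{G - \frac{10}{9}} = \frac{2 G}{- \frac{10}{9} + G}$)
$K{\left(t,A \right)} = 4 + \frac{4 t \left(-2 + t\right)}{9}$ ($K{\left(t,A \right)} = 4 + \frac{2 \left(t - 2\right) \left(t + t\right)}{9} = 4 + \frac{2 \left(-2 + t\right) 2 t}{9} = 4 + \frac{2 \cdot 2 t \left(-2 + t\right)}{9} = 4 + \frac{4 t \left(-2 + t\right)}{9}$)
$I{\left(3 \right)} K{\left(0,4 \right)} + \frac{1}{136} = 18 \cdot 3 \frac{1}{-10 + 9 \cdot 3} \left(4 - 0 + \frac{4 \cdot 0^{2}}{9}\right) + \frac{1}{136} = 18 \cdot 3 \frac{1}{-10 + 27} \left(4 + 0 + \frac{4}{9} \cdot 0\right) + \frac{1}{136} = 18 \cdot 3 \cdot \frac{1}{17} \left(4 + 0 + 0\right) + \frac{1}{136} = 18 \cdot 3 \cdot \frac{1}{17} \cdot 4 + \frac{1}{136} = \frac{54}{17} \cdot 4 + \frac{1}{136} = \frac{216}{17} + \frac{1}{136} = \frac{1729}{136}$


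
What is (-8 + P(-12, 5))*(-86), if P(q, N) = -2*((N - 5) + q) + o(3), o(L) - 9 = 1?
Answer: -2236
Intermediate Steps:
o(L) = 10 (o(L) = 9 + 1 = 10)
P(q, N) = 20 - 2*N - 2*q (P(q, N) = -2*((N - 5) + q) + 10 = -2*((-5 + N) + q) + 10 = -2*(-5 + N + q) + 10 = (10 - 2*N - 2*q) + 10 = 20 - 2*N - 2*q)
(-8 + P(-12, 5))*(-86) = (-8 + (20 - 2*5 - 2*(-12)))*(-86) = (-8 + (20 - 10 + 24))*(-86) = (-8 + 34)*(-86) = 26*(-86) = -2236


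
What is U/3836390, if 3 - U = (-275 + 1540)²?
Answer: -800111/1918195 ≈ -0.41712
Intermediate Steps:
U = -1600222 (U = 3 - (-275 + 1540)² = 3 - 1*1265² = 3 - 1*1600225 = 3 - 1600225 = -1600222)
U/3836390 = -1600222/3836390 = -1600222*1/3836390 = -800111/1918195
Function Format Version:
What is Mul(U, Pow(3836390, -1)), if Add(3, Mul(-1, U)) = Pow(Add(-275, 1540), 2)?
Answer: Rational(-800111, 1918195) ≈ -0.41712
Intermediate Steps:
U = -1600222 (U = Add(3, Mul(-1, Pow(Add(-275, 1540), 2))) = Add(3, Mul(-1, Pow(1265, 2))) = Add(3, Mul(-1, 1600225)) = Add(3, -1600225) = -1600222)
Mul(U, Pow(3836390, -1)) = Mul(-1600222, Pow(3836390, -1)) = Mul(-1600222, Rational(1, 3836390)) = Rational(-800111, 1918195)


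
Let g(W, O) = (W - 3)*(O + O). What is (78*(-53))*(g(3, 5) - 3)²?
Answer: -37206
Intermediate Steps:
g(W, O) = 2*O*(-3 + W) (g(W, O) = (-3 + W)*(2*O) = 2*O*(-3 + W))
(78*(-53))*(g(3, 5) - 3)² = (78*(-53))*(2*5*(-3 + 3) - 3)² = -4134*(2*5*0 - 3)² = -4134*(0 - 3)² = -4134*(-3)² = -4134*9 = -37206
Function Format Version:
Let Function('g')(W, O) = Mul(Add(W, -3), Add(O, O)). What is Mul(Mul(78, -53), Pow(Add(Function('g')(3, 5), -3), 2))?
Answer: -37206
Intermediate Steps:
Function('g')(W, O) = Mul(2, O, Add(-3, W)) (Function('g')(W, O) = Mul(Add(-3, W), Mul(2, O)) = Mul(2, O, Add(-3, W)))
Mul(Mul(78, -53), Pow(Add(Function('g')(3, 5), -3), 2)) = Mul(Mul(78, -53), Pow(Add(Mul(2, 5, Add(-3, 3)), -3), 2)) = Mul(-4134, Pow(Add(Mul(2, 5, 0), -3), 2)) = Mul(-4134, Pow(Add(0, -3), 2)) = Mul(-4134, Pow(-3, 2)) = Mul(-4134, 9) = -37206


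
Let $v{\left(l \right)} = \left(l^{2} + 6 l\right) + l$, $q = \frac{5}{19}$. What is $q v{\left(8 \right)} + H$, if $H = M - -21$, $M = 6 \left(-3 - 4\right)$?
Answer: $\frac{201}{19} \approx 10.579$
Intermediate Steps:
$M = -42$ ($M = 6 \left(-7\right) = -42$)
$q = \frac{5}{19}$ ($q = 5 \cdot \frac{1}{19} = \frac{5}{19} \approx 0.26316$)
$H = -21$ ($H = -42 - -21 = -42 + 21 = -21$)
$v{\left(l \right)} = l^{2} + 7 l$
$q v{\left(8 \right)} + H = \frac{5 \cdot 8 \left(7 + 8\right)}{19} - 21 = \frac{5 \cdot 8 \cdot 15}{19} - 21 = \frac{5}{19} \cdot 120 - 21 = \frac{600}{19} - 21 = \frac{201}{19}$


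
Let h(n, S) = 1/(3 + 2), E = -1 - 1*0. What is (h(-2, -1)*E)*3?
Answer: -⅗ ≈ -0.60000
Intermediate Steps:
E = -1 (E = -1 + 0 = -1)
h(n, S) = ⅕ (h(n, S) = 1/5 = ⅕)
(h(-2, -1)*E)*3 = ((⅕)*(-1))*3 = -⅕*3 = -⅗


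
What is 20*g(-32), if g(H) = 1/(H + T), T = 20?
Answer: -5/3 ≈ -1.6667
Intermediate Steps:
g(H) = 1/(20 + H) (g(H) = 1/(H + 20) = 1/(20 + H))
20*g(-32) = 20/(20 - 32) = 20/(-12) = 20*(-1/12) = -5/3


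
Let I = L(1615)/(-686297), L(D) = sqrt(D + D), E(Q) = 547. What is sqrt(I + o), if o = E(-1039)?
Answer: sqrt(257638953998323 - 686297*sqrt(3230))/686297 ≈ 23.388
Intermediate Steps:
L(D) = sqrt(2)*sqrt(D) (L(D) = sqrt(2*D) = sqrt(2)*sqrt(D))
o = 547
I = -sqrt(3230)/686297 (I = (sqrt(2)*sqrt(1615))/(-686297) = sqrt(3230)*(-1/686297) = -sqrt(3230)/686297 ≈ -8.2811e-5)
sqrt(I + o) = sqrt(-sqrt(3230)/686297 + 547) = sqrt(547 - sqrt(3230)/686297)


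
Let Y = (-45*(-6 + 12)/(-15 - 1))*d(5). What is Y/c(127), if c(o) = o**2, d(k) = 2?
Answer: 135/64516 ≈ 0.0020925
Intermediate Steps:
Y = 135/4 (Y = -45*(-6 + 12)/(-15 - 1)*2 = -270/(-16)*2 = -270*(-1)/16*2 = -45*(-3/8)*2 = (135/8)*2 = 135/4 ≈ 33.750)
Y/c(127) = 135/(4*(127**2)) = (135/4)/16129 = (135/4)*(1/16129) = 135/64516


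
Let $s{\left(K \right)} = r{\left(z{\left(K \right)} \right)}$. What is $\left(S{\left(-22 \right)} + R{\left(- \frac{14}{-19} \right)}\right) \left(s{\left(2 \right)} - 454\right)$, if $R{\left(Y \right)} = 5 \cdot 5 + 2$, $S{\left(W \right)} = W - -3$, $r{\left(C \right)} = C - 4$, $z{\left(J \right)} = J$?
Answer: $-3648$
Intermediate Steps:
$r{\left(C \right)} = -4 + C$
$s{\left(K \right)} = -4 + K$
$S{\left(W \right)} = 3 + W$ ($S{\left(W \right)} = W + 3 = 3 + W$)
$R{\left(Y \right)} = 27$ ($R{\left(Y \right)} = 25 + 2 = 27$)
$\left(S{\left(-22 \right)} + R{\left(- \frac{14}{-19} \right)}\right) \left(s{\left(2 \right)} - 454\right) = \left(\left(3 - 22\right) + 27\right) \left(\left(-4 + 2\right) - 454\right) = \left(-19 + 27\right) \left(-2 - 454\right) = 8 \left(-456\right) = -3648$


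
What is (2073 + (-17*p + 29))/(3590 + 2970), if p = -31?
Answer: 2629/6560 ≈ 0.40076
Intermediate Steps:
(2073 + (-17*p + 29))/(3590 + 2970) = (2073 + (-17*(-31) + 29))/(3590 + 2970) = (2073 + (527 + 29))/6560 = (2073 + 556)*(1/6560) = 2629*(1/6560) = 2629/6560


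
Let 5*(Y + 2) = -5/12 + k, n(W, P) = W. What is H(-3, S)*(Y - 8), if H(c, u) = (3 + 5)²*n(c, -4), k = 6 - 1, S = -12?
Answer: 1744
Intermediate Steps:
k = 5
H(c, u) = 64*c (H(c, u) = (3 + 5)²*c = 8²*c = 64*c)
Y = -13/12 (Y = -2 + (-5/12 + 5)/5 = -2 + (⅕)*(55/12) = -2 + 11/12 = -13/12 ≈ -1.0833)
H(-3, S)*(Y - 8) = (64*(-3))*(-13/12 - 8) = -192*(-109/12) = 1744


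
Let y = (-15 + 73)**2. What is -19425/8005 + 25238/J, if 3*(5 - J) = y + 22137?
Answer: -110115612/20401543 ≈ -5.3974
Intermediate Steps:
y = 3364 (y = 58**2 = 3364)
J = -25486/3 (J = 5 - (3364 + 22137)/3 = 5 - 1/3*25501 = 5 - 25501/3 = -25486/3 ≈ -8495.3)
-19425/8005 + 25238/J = -19425/8005 + 25238/(-25486/3) = -19425*1/8005 + 25238*(-3/25486) = -3885/1601 - 37857/12743 = -110115612/20401543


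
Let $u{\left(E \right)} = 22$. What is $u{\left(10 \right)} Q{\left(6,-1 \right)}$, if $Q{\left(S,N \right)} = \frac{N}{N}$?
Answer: $22$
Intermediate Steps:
$Q{\left(S,N \right)} = 1$
$u{\left(10 \right)} Q{\left(6,-1 \right)} = 22 \cdot 1 = 22$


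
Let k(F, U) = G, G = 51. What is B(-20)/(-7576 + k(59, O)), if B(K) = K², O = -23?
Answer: -16/301 ≈ -0.053156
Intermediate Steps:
k(F, U) = 51
B(-20)/(-7576 + k(59, O)) = (-20)²/(-7576 + 51) = 400/(-7525) = 400*(-1/7525) = -16/301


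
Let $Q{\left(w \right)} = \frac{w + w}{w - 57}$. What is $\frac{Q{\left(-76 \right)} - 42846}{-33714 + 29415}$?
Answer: $\frac{299914}{30093} \approx 9.9662$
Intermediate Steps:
$Q{\left(w \right)} = \frac{2 w}{-57 + w}$
$\frac{Q{\left(-76 \right)} - 42846}{-33714 + 29415} = \frac{2 \left(-76\right) \frac{1}{-57 - 76} - 42846}{-33714 + 29415} = \frac{2 \left(-76\right) \frac{1}{-133} - 42846}{-4299} = \left(2 \left(-76\right) \left(- \frac{1}{133}\right) - 42846\right) \left(- \frac{1}{4299}\right) = \left(\frac{8}{7} - 42846\right) \left(- \frac{1}{4299}\right) = \left(- \frac{299914}{7}\right) \left(- \frac{1}{4299}\right) = \frac{299914}{30093}$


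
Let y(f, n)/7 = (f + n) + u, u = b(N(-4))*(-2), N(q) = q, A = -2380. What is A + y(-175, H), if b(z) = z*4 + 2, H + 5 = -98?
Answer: -4130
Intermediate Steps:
H = -103 (H = -5 - 98 = -103)
b(z) = 2 + 4*z (b(z) = 4*z + 2 = 2 + 4*z)
u = 28 (u = (2 + 4*(-4))*(-2) = (2 - 16)*(-2) = -14*(-2) = 28)
y(f, n) = 196 + 7*f + 7*n (y(f, n) = 7*((f + n) + 28) = 7*(28 + f + n) = 196 + 7*f + 7*n)
A + y(-175, H) = -2380 + (196 + 7*(-175) + 7*(-103)) = -2380 + (196 - 1225 - 721) = -2380 - 1750 = -4130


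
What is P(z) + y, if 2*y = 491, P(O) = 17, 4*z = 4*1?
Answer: 525/2 ≈ 262.50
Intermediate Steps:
z = 1 (z = (4*1)/4 = (¼)*4 = 1)
y = 491/2 (y = (½)*491 = 491/2 ≈ 245.50)
P(z) + y = 17 + 491/2 = 525/2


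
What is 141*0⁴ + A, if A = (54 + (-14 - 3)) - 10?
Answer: 27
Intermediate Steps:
A = 27 (A = (54 - 17) - 10 = 37 - 10 = 27)
141*0⁴ + A = 141*0⁴ + 27 = 141*0 + 27 = 0 + 27 = 27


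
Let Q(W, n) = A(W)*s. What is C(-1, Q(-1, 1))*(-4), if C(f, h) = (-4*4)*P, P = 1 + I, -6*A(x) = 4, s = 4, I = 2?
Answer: 192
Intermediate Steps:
A(x) = -⅔ (A(x) = -⅙*4 = -⅔)
Q(W, n) = -8/3 (Q(W, n) = -⅔*4 = -8/3)
P = 3 (P = 1 + 2 = 3)
C(f, h) = -48 (C(f, h) = -4*4*3 = -16*3 = -48)
C(-1, Q(-1, 1))*(-4) = -48*(-4) = 192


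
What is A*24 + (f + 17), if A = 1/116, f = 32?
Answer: 1427/29 ≈ 49.207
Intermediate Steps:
A = 1/116 ≈ 0.0086207
A*24 + (f + 17) = (1/116)*24 + (32 + 17) = 6/29 + 49 = 1427/29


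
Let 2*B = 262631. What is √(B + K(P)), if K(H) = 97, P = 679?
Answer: 5*√21026/2 ≈ 362.51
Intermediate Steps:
B = 262631/2 (B = (½)*262631 = 262631/2 ≈ 1.3132e+5)
√(B + K(P)) = √(262631/2 + 97) = √(262825/2) = 5*√21026/2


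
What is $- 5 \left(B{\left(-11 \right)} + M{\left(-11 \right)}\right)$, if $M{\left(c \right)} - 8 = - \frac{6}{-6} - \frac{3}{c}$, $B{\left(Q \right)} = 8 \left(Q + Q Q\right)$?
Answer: $- \frac{48910}{11} \approx -4446.4$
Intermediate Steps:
$B{\left(Q \right)} = 8 Q + 8 Q^{2}$ ($B{\left(Q \right)} = 8 \left(Q + Q^{2}\right) = 8 Q + 8 Q^{2}$)
$M{\left(c \right)} = 9 - \frac{3}{c}$ ($M{\left(c \right)} = 8 - \left(-1 + \frac{3}{c}\right) = 8 + \left(1 - \frac{3}{c}\right) = 9 - \frac{3}{c}$)
$- 5 \left(B{\left(-11 \right)} + M{\left(-11 \right)}\right) = - 5 \left(8 \left(-11\right) \left(1 - 11\right) + \left(9 - \frac{3}{-11}\right)\right) = - 5 \left(8 \left(-11\right) \left(-10\right) + \left(9 - - \frac{3}{11}\right)\right) = - 5 \left(880 + \left(9 + \frac{3}{11}\right)\right) = - 5 \left(880 + \frac{102}{11}\right) = \left(-5\right) \frac{9782}{11} = - \frac{48910}{11}$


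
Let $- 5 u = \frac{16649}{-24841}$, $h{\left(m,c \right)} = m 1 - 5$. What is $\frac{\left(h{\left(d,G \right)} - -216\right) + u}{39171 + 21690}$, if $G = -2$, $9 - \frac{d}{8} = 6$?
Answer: $\frac{29204824}{7559240505} \approx 0.0038635$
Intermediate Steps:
$d = 24$ ($d = 72 - 48 = 24$)
$h{\left(m,c \right)} = -5 + m$ ($h{\left(m,c \right)} = m - 5 = -5 + m$)
$u = \frac{16649}{124205}$ ($u = - \frac{16649 \frac{1}{-24841}}{5} = - \frac{16649 \left(- \frac{1}{24841}\right)}{5} = \left(- \frac{1}{5}\right) \left(- \frac{16649}{24841}\right) = \frac{16649}{124205} \approx 0.13404$)
$\frac{\left(h{\left(d,G \right)} - -216\right) + u}{39171 + 21690} = \frac{\left(\left(-5 + 24\right) - -216\right) + \frac{16649}{124205}}{39171 + 21690} = \frac{\left(19 + 216\right) + \frac{16649}{124205}}{60861} = \left(235 + \frac{16649}{124205}\right) \frac{1}{60861} = \frac{29204824}{124205} \cdot \frac{1}{60861} = \frac{29204824}{7559240505}$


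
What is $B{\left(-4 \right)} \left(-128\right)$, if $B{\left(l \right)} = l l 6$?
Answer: $-12288$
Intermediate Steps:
$B{\left(l \right)} = 6 l^{2}$ ($B{\left(l \right)} = l^{2} \cdot 6 = 6 l^{2}$)
$B{\left(-4 \right)} \left(-128\right) = 6 \left(-4\right)^{2} \left(-128\right) = 6 \cdot 16 \left(-128\right) = 96 \left(-128\right) = -12288$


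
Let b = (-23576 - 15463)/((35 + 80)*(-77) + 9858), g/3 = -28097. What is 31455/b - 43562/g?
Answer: -885875636099/1096878783 ≈ -807.63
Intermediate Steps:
g = -84291 (g = 3*(-28097) = -84291)
b = -39039/1003 (b = -39039/(115*(-77) + 9858) = -39039/(-8855 + 9858) = -39039/1003 ≈ -38.922)
31455/b - 43562/g = 31455/(-39039/1003) - 43562/(-84291) = 31455*(-1003/39039) - 43562*(-1/84291) = -10516455/13013 + 43562/84291 = -885875636099/1096878783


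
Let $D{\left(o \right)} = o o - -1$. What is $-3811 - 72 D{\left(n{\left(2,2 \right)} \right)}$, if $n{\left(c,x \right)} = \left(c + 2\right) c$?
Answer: $-8491$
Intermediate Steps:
$n{\left(c,x \right)} = c \left(2 + c\right)$ ($n{\left(c,x \right)} = \left(2 + c\right) c = c \left(2 + c\right)$)
$D{\left(o \right)} = 1 + o^{2}$ ($D{\left(o \right)} = o^{2} + 1 = 1 + o^{2}$)
$-3811 - 72 D{\left(n{\left(2,2 \right)} \right)} = -3811 - 72 \left(1 + \left(2 \left(2 + 2\right)\right)^{2}\right) = -3811 - 72 \left(1 + \left(2 \cdot 4\right)^{2}\right) = -3811 - 72 \left(1 + 8^{2}\right) = -3811 - 72 \left(1 + 64\right) = -3811 - 72 \cdot 65 = -3811 - 4680 = -8491$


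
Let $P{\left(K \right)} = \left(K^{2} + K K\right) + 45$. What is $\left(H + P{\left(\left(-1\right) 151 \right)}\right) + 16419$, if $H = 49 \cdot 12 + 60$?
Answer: $62714$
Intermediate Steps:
$P{\left(K \right)} = 45 + 2 K^{2}$ ($P{\left(K \right)} = \left(K^{2} + K^{2}\right) + 45 = 2 K^{2} + 45 = 45 + 2 K^{2}$)
$H = 648$ ($H = 588 + 60 = 648$)
$\left(H + P{\left(\left(-1\right) 151 \right)}\right) + 16419 = \left(648 + \left(45 + 2 \left(\left(-1\right) 151\right)^{2}\right)\right) + 16419 = \left(648 + \left(45 + 2 \left(-151\right)^{2}\right)\right) + 16419 = \left(648 + \left(45 + 2 \cdot 22801\right)\right) + 16419 = \left(648 + \left(45 + 45602\right)\right) + 16419 = \left(648 + 45647\right) + 16419 = 46295 + 16419 = 62714$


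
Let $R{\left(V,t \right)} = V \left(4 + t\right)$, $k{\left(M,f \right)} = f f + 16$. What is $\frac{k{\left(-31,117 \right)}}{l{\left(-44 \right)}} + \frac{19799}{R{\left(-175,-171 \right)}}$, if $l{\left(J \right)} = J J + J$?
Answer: $\frac{437988333}{55293700} \approx 7.9211$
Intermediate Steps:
$k{\left(M,f \right)} = 16 + f^{2}$ ($k{\left(M,f \right)} = f^{2} + 16 = 16 + f^{2}$)
$l{\left(J \right)} = J + J^{2}$ ($l{\left(J \right)} = J^{2} + J = J + J^{2}$)
$\frac{k{\left(-31,117 \right)}}{l{\left(-44 \right)}} + \frac{19799}{R{\left(-175,-171 \right)}} = \frac{16 + 117^{2}}{\left(-44\right) \left(1 - 44\right)} + \frac{19799}{\left(-175\right) \left(4 - 171\right)} = \frac{16 + 13689}{\left(-44\right) \left(-43\right)} + \frac{19799}{\left(-175\right) \left(-167\right)} = \frac{13705}{1892} + \frac{19799}{29225} = \frac{437988333}{55293700}$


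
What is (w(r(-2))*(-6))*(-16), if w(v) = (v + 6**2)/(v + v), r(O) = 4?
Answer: 480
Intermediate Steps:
w(v) = (36 + v)/(2*v) (w(v) = (v + 36)/((2*v)) = (36 + v)*(1/(2*v)) = (36 + v)/(2*v))
(w(r(-2))*(-6))*(-16) = (((1/2)*(36 + 4)/4)*(-6))*(-16) = (((1/2)*(1/4)*40)*(-6))*(-16) = (5*(-6))*(-16) = -30*(-16) = 480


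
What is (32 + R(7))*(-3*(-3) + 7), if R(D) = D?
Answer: 624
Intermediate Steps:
(32 + R(7))*(-3*(-3) + 7) = (32 + 7)*(-3*(-3) + 7) = 39*(9 + 7) = 39*16 = 624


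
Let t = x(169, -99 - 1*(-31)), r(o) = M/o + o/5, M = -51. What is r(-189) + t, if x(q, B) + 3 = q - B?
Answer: 61888/315 ≈ 196.47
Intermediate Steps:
r(o) = -51/o + o/5
x(q, B) = -3 + q - B (x(q, B) = -3 + (q - B) = -3 + q - B)
t = 234 (t = -3 + 169 - (-99 - 1*(-31)) = -3 + 169 - (-99 + 31) = -3 + 169 - 1*(-68) = -3 + 169 + 68 = 234)
r(-189) + t = (-51/(-189) + (⅕)*(-189)) + 234 = (-51*(-1/189) - 189/5) + 234 = (17/63 - 189/5) + 234 = -11822/315 + 234 = 61888/315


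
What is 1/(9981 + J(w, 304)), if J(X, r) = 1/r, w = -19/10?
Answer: 304/3034225 ≈ 0.00010019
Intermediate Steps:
w = -19/10 (w = -19*⅒ = -19/10 ≈ -1.9000)
1/(9981 + J(w, 304)) = 1/(9981 + 1/304) = 1/(3034225/304) = 304/3034225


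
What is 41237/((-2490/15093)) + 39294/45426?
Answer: -1570699564467/6283930 ≈ -2.4996e+5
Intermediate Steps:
41237/((-2490/15093)) + 39294/45426 = 41237/((-2490*1/15093)) + 39294*(1/45426) = 41237/(-830/5031) + 6549/7571 = 41237*(-5031/830) + 6549/7571 = -207463347/830 + 6549/7571 = -1570699564467/6283930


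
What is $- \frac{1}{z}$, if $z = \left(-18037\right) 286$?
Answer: $\frac{1}{5158582} \approx 1.9385 \cdot 10^{-7}$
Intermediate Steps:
$z = -5158582$
$- \frac{1}{z} = - \frac{1}{-5158582} = \left(-1\right) \left(- \frac{1}{5158582}\right) = \frac{1}{5158582}$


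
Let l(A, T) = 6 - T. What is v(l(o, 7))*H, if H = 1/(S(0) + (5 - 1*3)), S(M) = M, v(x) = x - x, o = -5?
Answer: 0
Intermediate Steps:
v(x) = 0
H = ½ (H = 1/(0 + (5 - 1*3)) = 1/(0 + (5 - 3)) = 1/(0 + 2) = 1/2 = ½ ≈ 0.50000)
v(l(o, 7))*H = 0*(½) = 0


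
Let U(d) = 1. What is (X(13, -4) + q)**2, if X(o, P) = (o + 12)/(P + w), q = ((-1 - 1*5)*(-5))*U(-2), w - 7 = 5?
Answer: 70225/64 ≈ 1097.3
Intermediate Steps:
w = 12 (w = 7 + 5 = 12)
q = 30 (q = ((-1 - 1*5)*(-5))*1 = ((-1 - 5)*(-5))*1 = -6*(-5)*1 = 30*1 = 30)
X(o, P) = (12 + o)/(12 + P) (X(o, P) = (o + 12)/(P + 12) = (12 + o)/(12 + P))
(X(13, -4) + q)**2 = ((12 + 13)/(12 - 4) + 30)**2 = (25/8 + 30)**2 = (265/8)**2 = 70225/64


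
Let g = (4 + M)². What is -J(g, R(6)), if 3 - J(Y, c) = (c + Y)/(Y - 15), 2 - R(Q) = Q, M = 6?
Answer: -159/85 ≈ -1.8706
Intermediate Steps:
R(Q) = 2 - Q
g = 100 (g = (4 + 6)² = 10² = 100)
J(Y, c) = 3 - (Y + c)/(-15 + Y) (J(Y, c) = 3 - (c + Y)/(Y - 15) = 3 - (Y + c)/(-15 + Y))
-J(g, R(6)) = -(-45 - (2 - 1*6) + 2*100)/(-15 + 100) = -(-45 - (2 - 6) + 200)/85 = -(-45 - 1*(-4) + 200)/85 = -(-45 + 4 + 200)/85 = -159/85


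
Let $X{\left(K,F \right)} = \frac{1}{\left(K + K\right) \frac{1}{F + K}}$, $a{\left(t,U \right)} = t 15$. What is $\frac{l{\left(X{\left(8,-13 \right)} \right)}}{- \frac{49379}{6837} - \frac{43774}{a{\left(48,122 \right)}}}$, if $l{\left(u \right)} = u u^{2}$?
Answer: $\frac{12819375}{28572647936} \approx 0.00044866$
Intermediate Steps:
$a{\left(t,U \right)} = 15 t$
$X{\left(K,F \right)} = \frac{F + K}{2 K}$ ($X{\left(K,F \right)} = \frac{1}{2 K \frac{1}{F + K}} = \frac{F + K}{2 K}$)
$l{\left(u \right)} = u^{3}$
$\frac{l{\left(X{\left(8,-13 \right)} \right)}}{- \frac{49379}{6837} - \frac{43774}{a{\left(48,122 \right)}}} = \frac{\left(\frac{-13 + 8}{2 \cdot 8}\right)^{3}}{- \frac{49379}{6837} - \frac{43774}{15 \cdot 48}} = \frac{\left(\frac{1}{2} \cdot \frac{1}{8} \left(-5\right)\right)^{3}}{\left(-49379\right) \frac{1}{6837} - \frac{43774}{720}} = \frac{\left(- \frac{5}{16}\right)^{3}}{- \frac{49379}{6837} - \frac{21887}{360}} = - \frac{125}{4096 \left(- \frac{49379}{6837} - \frac{21887}{360}\right)} = - \frac{125}{4096 \left(- \frac{55805953}{820440}\right)} = \left(- \frac{125}{4096}\right) \left(- \frac{820440}{55805953}\right) = \frac{12819375}{28572647936}$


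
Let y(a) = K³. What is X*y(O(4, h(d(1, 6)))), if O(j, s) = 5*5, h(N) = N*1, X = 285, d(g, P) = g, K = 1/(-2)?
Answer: -285/8 ≈ -35.625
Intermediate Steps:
K = -½ (K = 1*(-½) = -½ ≈ -0.50000)
h(N) = N
O(j, s) = 25
y(a) = -⅛ (y(a) = (-½)³ = -⅛)
X*y(O(4, h(d(1, 6)))) = 285*(-⅛) = -285/8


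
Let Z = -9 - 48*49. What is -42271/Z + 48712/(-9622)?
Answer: 145861265/11358771 ≈ 12.841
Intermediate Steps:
Z = -2361 (Z = -9 - 2352 = -2361)
-42271/Z + 48712/(-9622) = -42271/(-2361) + 48712/(-9622) = -42271*(-1/2361) + 48712*(-1/9622) = 42271/2361 - 24356/4811 = 145861265/11358771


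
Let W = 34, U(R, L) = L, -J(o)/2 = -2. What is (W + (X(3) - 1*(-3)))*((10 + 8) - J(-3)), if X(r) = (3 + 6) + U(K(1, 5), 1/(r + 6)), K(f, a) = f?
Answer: 5810/9 ≈ 645.56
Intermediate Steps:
J(o) = 4 (J(o) = -2*(-2) = 4)
X(r) = 9 + 1/(6 + r) (X(r) = (3 + 6) + 1/(r + 6) = 9 + 1/(6 + r))
(W + (X(3) - 1*(-3)))*((10 + 8) - J(-3)) = (34 + ((55 + 9*3)/(6 + 3) - 1*(-3)))*((10 + 8) - 1*4) = (34 + ((55 + 27)/9 + 3))*(18 - 4) = (34 + ((1/9)*82 + 3))*14 = (34 + (82/9 + 3))*14 = (34 + 109/9)*14 = (415/9)*14 = 5810/9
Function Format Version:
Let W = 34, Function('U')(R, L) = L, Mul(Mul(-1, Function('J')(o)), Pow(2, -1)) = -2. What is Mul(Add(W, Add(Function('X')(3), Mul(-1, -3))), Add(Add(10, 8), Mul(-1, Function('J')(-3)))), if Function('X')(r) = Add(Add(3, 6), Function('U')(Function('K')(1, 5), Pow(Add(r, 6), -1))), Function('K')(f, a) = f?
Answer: Rational(5810, 9) ≈ 645.56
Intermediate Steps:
Function('J')(o) = 4 (Function('J')(o) = Mul(-2, -2) = 4)
Function('X')(r) = Add(9, Pow(Add(6, r), -1)) (Function('X')(r) = Add(Add(3, 6), Pow(Add(r, 6), -1)) = Add(9, Pow(Add(6, r), -1)))
Mul(Add(W, Add(Function('X')(3), Mul(-1, -3))), Add(Add(10, 8), Mul(-1, Function('J')(-3)))) = Mul(Add(34, Add(Mul(Pow(Add(6, 3), -1), Add(55, Mul(9, 3))), Mul(-1, -3))), Add(Add(10, 8), Mul(-1, 4))) = Mul(Add(34, Add(Mul(Pow(9, -1), Add(55, 27)), 3)), Add(18, -4)) = Mul(Add(34, Add(Mul(Rational(1, 9), 82), 3)), 14) = Mul(Add(34, Add(Rational(82, 9), 3)), 14) = Mul(Add(34, Rational(109, 9)), 14) = Mul(Rational(415, 9), 14) = Rational(5810, 9)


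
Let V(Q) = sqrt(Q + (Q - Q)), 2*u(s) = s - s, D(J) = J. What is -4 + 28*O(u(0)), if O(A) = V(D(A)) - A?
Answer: -4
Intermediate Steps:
u(s) = 0 (u(s) = (s - s)/2 = (1/2)*0 = 0)
V(Q) = sqrt(Q) (V(Q) = sqrt(Q + 0) = sqrt(Q))
O(A) = sqrt(A) - A
-4 + 28*O(u(0)) = -4 + 28*(sqrt(0) - 1*0) = -4 + 28*(0 + 0) = -4 + 28*0 = -4 + 0 = -4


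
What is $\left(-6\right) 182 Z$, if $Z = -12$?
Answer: $13104$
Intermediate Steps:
$\left(-6\right) 182 Z = \left(-6\right) 182 \left(-12\right) = \left(-1092\right) \left(-12\right) = 13104$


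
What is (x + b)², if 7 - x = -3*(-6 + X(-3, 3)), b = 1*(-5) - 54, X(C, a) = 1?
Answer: 4489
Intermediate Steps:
b = -59 (b = -5 - 54 = -59)
x = -8 (x = 7 - (-3)*(-6 + 1) = 7 - (-3)*(-5) = 7 - 1*15 = 7 - 15 = -8)
(x + b)² = (-8 - 59)² = (-67)² = 4489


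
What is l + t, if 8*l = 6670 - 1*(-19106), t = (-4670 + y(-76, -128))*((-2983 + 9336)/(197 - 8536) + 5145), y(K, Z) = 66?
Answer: -197474612150/8339 ≈ -2.3681e+7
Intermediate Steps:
t = -197501480408/8339 (t = (-4670 + 66)*((-2983 + 9336)/(197 - 8536) + 5145) = -4604*(6353/(-8339) + 5145) = -4604*(6353*(-1/8339) + 5145) = -4604*(-6353/8339 + 5145) = -4604*42897802/8339 = -197501480408/8339 ≈ -2.3684e+7)
l = 3222 (l = (6670 - 1*(-19106))/8 = (6670 + 19106)/8 = (⅛)*25776 = 3222)
l + t = 3222 - 197501480408/8339 = -197474612150/8339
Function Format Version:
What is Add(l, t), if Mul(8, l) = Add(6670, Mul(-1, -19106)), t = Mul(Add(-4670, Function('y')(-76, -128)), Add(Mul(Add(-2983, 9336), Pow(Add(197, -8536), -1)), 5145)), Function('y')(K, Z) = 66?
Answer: Rational(-197474612150, 8339) ≈ -2.3681e+7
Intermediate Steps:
t = Rational(-197501480408, 8339) (t = Mul(Add(-4670, 66), Add(Mul(Add(-2983, 9336), Pow(Add(197, -8536), -1)), 5145)) = Mul(-4604, Add(Mul(6353, Pow(-8339, -1)), 5145)) = Mul(-4604, Add(Mul(6353, Rational(-1, 8339)), 5145)) = Mul(-4604, Add(Rational(-6353, 8339), 5145)) = Mul(-4604, Rational(42897802, 8339)) = Rational(-197501480408, 8339) ≈ -2.3684e+7)
l = 3222 (l = Mul(Rational(1, 8), Add(6670, Mul(-1, -19106))) = Mul(Rational(1, 8), Add(6670, 19106)) = Mul(Rational(1, 8), 25776) = 3222)
Add(l, t) = Add(3222, Rational(-197501480408, 8339)) = Rational(-197474612150, 8339)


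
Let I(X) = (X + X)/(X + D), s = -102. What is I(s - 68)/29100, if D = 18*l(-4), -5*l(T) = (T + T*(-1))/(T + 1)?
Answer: 1/14550 ≈ 6.8729e-5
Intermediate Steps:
l(T) = 0 (l(T) = -(T + T*(-1))/(5*(T + 1)) = -(T - T)/(5*(1 + T)) = -0/(1 + T) = -⅕*0 = 0)
D = 0 (D = 18*0 = 0)
I(X) = 2 (I(X) = (X + X)/(X + 0) = (2*X)/X = 2)
I(s - 68)/29100 = 2/29100 = 2*(1/29100) = 1/14550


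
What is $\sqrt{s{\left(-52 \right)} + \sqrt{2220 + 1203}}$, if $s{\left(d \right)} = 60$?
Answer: $\sqrt{60 + \sqrt{3423}} \approx 10.886$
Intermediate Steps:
$\sqrt{s{\left(-52 \right)} + \sqrt{2220 + 1203}} = \sqrt{60 + \sqrt{2220 + 1203}} = \sqrt{60 + \sqrt{3423}}$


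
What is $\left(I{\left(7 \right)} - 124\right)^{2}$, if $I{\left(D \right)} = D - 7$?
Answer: $15376$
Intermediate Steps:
$I{\left(D \right)} = -7 + D$
$\left(I{\left(7 \right)} - 124\right)^{2} = \left(\left(-7 + 7\right) - 124\right)^{2} = \left(0 - 124\right)^{2} = \left(-124\right)^{2} = 15376$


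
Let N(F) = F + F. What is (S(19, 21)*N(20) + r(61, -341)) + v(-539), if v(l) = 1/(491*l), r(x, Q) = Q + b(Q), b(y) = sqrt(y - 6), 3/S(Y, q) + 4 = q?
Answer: -1502412390/4499033 + I*sqrt(347) ≈ -333.94 + 18.628*I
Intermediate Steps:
S(Y, q) = 3/(-4 + q)
b(y) = sqrt(-6 + y)
N(F) = 2*F
r(x, Q) = Q + sqrt(-6 + Q)
v(l) = 1/(491*l)
(S(19, 21)*N(20) + r(61, -341)) + v(-539) = ((3/(-4 + 21))*(2*20) + (-341 + sqrt(-6 - 341))) + (1/491)/(-539) = ((3/17)*40 + (-341 + sqrt(-347))) + (1/491)*(-1/539) = ((3*(1/17))*40 + (-341 + I*sqrt(347))) - 1/264649 = ((3/17)*40 + (-341 + I*sqrt(347))) - 1/264649 = (120/17 + (-341 + I*sqrt(347))) - 1/264649 = (-5677/17 + I*sqrt(347)) - 1/264649 = -1502412390/4499033 + I*sqrt(347)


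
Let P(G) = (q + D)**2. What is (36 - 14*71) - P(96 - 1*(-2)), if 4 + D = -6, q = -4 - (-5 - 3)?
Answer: -994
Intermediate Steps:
q = 4 (q = -4 - 1*(-8) = -4 + 8 = 4)
D = -10 (D = -4 - 6 = -10)
P(G) = 36 (P(G) = (4 - 10)**2 = (-6)**2 = 36)
(36 - 14*71) - P(96 - 1*(-2)) = (36 - 14*71) - 1*36 = (36 - 994) - 36 = -958 - 36 = -994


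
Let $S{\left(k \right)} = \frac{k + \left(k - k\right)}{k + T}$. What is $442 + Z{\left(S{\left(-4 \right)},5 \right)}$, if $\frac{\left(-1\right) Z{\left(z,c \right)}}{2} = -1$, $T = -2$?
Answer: $444$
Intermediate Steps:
$S{\left(k \right)} = \frac{k}{-2 + k}$ ($S{\left(k \right)} = \frac{k + \left(k - k\right)}{k - 2} = \frac{k + 0}{-2 + k} = \frac{k}{-2 + k}$)
$Z{\left(z,c \right)} = 2$ ($Z{\left(z,c \right)} = \left(-2\right) \left(-1\right) = 2$)
$442 + Z{\left(S{\left(-4 \right)},5 \right)} = 442 + 2 = 444$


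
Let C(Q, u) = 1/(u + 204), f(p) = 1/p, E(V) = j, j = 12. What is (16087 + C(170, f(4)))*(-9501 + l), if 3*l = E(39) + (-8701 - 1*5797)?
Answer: -565007995087/2451 ≈ -2.3052e+8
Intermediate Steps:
E(V) = 12
C(Q, u) = 1/(204 + u)
l = -14486/3 (l = (12 + (-8701 - 1*5797))/3 = (12 + (-8701 - 5797))/3 = (12 - 14498)/3 = (⅓)*(-14486) = -14486/3 ≈ -4828.7)
(16087 + C(170, f(4)))*(-9501 + l) = (16087 + 1/(204 + 1/4))*(-9501 - 14486/3) = (16087 + 1/(204 + ¼))*(-42989/3) = (16087 + 1/(817/4))*(-42989/3) = (16087 + 4/817)*(-42989/3) = (13143083/817)*(-42989/3) = -565007995087/2451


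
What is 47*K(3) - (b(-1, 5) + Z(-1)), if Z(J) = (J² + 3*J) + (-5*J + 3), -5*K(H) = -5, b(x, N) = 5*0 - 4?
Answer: 45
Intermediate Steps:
b(x, N) = -4 (b(x, N) = 0 - 4 = -4)
K(H) = 1 (K(H) = -⅕*(-5) = 1)
Z(J) = 3 + J² - 2*J (Z(J) = (J² + 3*J) + (3 - 5*J) = 3 + J² - 2*J)
47*K(3) - (b(-1, 5) + Z(-1)) = 47*1 - (-4 + (3 + (-1)² - 2*(-1))) = 47 - (-4 + (3 + 1 + 2)) = 47 - (-4 + 6) = 47 - 1*2 = 47 - 2 = 45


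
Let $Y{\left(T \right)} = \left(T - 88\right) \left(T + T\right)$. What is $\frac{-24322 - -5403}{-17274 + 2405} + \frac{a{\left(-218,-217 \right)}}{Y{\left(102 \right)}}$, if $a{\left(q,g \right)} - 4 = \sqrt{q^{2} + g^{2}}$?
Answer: $\frac{13523035}{10616466} + \frac{\sqrt{94613}}{2856} \approx 1.3815$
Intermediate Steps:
$Y{\left(T \right)} = 2 T \left(-88 + T\right)$ ($Y{\left(T \right)} = \left(-88 + T\right) 2 T = 2 T \left(-88 + T\right)$)
$a{\left(q,g \right)} = 4 + \sqrt{g^{2} + q^{2}}$ ($a{\left(q,g \right)} = 4 + \sqrt{q^{2} + g^{2}} = 4 + \sqrt{g^{2} + q^{2}}$)
$\frac{-24322 - -5403}{-17274 + 2405} + \frac{a{\left(-218,-217 \right)}}{Y{\left(102 \right)}} = \frac{-24322 - -5403}{-17274 + 2405} + \frac{4 + \sqrt{\left(-217\right)^{2} + \left(-218\right)^{2}}}{2 \cdot 102 \left(-88 + 102\right)} = \frac{-24322 + 5403}{-14869} + \frac{4 + \sqrt{47089 + 47524}}{2 \cdot 102 \cdot 14} = \left(-18919\right) \left(- \frac{1}{14869}\right) + \frac{4 + \sqrt{94613}}{2856} = \frac{18919}{14869} + \left(4 + \sqrt{94613}\right) \frac{1}{2856} = \frac{18919}{14869} + \left(\frac{1}{714} + \frac{\sqrt{94613}}{2856}\right) = \frac{13523035}{10616466} + \frac{\sqrt{94613}}{2856}$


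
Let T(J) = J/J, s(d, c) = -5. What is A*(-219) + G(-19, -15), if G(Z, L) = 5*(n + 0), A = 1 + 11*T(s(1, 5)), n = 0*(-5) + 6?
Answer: -2598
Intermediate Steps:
T(J) = 1
n = 6 (n = 0 + 6 = 6)
A = 12 (A = 1 + 11*1 = 1 + 11 = 12)
G(Z, L) = 30 (G(Z, L) = 5*(6 + 0) = 5*6 = 30)
A*(-219) + G(-19, -15) = 12*(-219) + 30 = -2628 + 30 = -2598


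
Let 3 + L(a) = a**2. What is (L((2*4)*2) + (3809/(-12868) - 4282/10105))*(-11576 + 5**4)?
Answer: -7643399033867/2766620 ≈ -2.7627e+6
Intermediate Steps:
L(a) = -3 + a**2
(L((2*4)*2) + (3809/(-12868) - 4282/10105))*(-11576 + 5**4) = ((-3 + ((2*4)*2)**2) + (3809/(-12868) - 4282/10105))*(-11576 + 5**4) = ((-3 + (8*2)**2) + (3809*(-1/12868) - 4282*1/10105))*(-11576 + 625) = ((-3 + 16**2) + (-3809/12868 - 4282/10105))*(-10951) = ((-3 + 256) - 93590721/130031140)*(-10951) = (253 - 93590721/130031140)*(-10951) = (32804287699/130031140)*(-10951) = -7643399033867/2766620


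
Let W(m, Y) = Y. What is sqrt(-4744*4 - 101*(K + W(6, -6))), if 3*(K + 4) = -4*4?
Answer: I*sqrt(156846)/3 ≈ 132.01*I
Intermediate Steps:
K = -28/3 (K = -4 + (-4*4)/3 = -4 + (1/3)*(-16) = -4 - 16/3 = -28/3 ≈ -9.3333)
sqrt(-4744*4 - 101*(K + W(6, -6))) = sqrt(-4744*4 - 101*(-28/3 - 6)) = sqrt(-18976 - 101*(-46/3)) = sqrt(-18976 + 4646/3) = sqrt(-52282/3) = I*sqrt(156846)/3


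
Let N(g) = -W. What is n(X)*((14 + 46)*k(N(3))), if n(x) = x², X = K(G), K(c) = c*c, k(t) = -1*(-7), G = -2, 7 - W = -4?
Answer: 6720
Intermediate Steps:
W = 11 (W = 7 - 1*(-4) = 7 + 4 = 11)
N(g) = -11 (N(g) = -1*11 = -11)
k(t) = 7
K(c) = c²
X = 4 (X = (-2)² = 4)
n(X)*((14 + 46)*k(N(3))) = 4²*((14 + 46)*7) = 16*(60*7) = 16*420 = 6720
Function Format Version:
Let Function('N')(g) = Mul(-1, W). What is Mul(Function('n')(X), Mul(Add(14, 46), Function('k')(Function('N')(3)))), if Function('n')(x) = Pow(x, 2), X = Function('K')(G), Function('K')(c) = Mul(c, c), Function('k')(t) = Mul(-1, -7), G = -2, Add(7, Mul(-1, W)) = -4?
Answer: 6720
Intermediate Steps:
W = 11 (W = Add(7, Mul(-1, -4)) = Add(7, 4) = 11)
Function('N')(g) = -11 (Function('N')(g) = Mul(-1, 11) = -11)
Function('k')(t) = 7
Function('K')(c) = Pow(c, 2)
X = 4 (X = Pow(-2, 2) = 4)
Mul(Function('n')(X), Mul(Add(14, 46), Function('k')(Function('N')(3)))) = Mul(Pow(4, 2), Mul(Add(14, 46), 7)) = Mul(16, Mul(60, 7)) = Mul(16, 420) = 6720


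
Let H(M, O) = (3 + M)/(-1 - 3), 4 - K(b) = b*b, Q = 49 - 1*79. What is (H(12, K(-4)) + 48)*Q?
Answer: -2655/2 ≈ -1327.5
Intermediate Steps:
Q = -30 (Q = 49 - 79 = -30)
K(b) = 4 - b² (K(b) = 4 - b*b = 4 - b²)
H(M, O) = -¾ - M/4 (H(M, O) = (3 + M)/(-4) = (3 + M)*(-¼) = -¾ - M/4)
(H(12, K(-4)) + 48)*Q = ((-¾ - ¼*12) + 48)*(-30) = ((-¾ - 3) + 48)*(-30) = (-15/4 + 48)*(-30) = (177/4)*(-30) = -2655/2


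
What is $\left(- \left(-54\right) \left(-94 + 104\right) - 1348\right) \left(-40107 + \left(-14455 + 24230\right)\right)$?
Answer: $24508256$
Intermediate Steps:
$\left(- \left(-54\right) \left(-94 + 104\right) - 1348\right) \left(-40107 + \left(-14455 + 24230\right)\right) = \left(- \left(-54\right) 10 - 1348\right) \left(-40107 + 9775\right) = \left(\left(-1\right) \left(-540\right) - 1348\right) \left(-30332\right) = \left(540 - 1348\right) \left(-30332\right) = \left(-808\right) \left(-30332\right) = 24508256$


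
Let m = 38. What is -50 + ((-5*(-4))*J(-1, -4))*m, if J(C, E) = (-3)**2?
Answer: 6790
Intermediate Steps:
J(C, E) = 9
-50 + ((-5*(-4))*J(-1, -4))*m = -50 + (-5*(-4)*9)*38 = -50 + (20*9)*38 = -50 + 180*38 = -50 + 6840 = 6790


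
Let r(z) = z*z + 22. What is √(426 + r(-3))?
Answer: √457 ≈ 21.378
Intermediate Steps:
r(z) = 22 + z² (r(z) = z² + 22 = 22 + z²)
√(426 + r(-3)) = √(426 + (22 + (-3)²)) = √(426 + (22 + 9)) = √(426 + 31) = √457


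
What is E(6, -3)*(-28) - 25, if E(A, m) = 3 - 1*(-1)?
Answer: -137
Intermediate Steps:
E(A, m) = 4 (E(A, m) = 3 + 1 = 4)
E(6, -3)*(-28) - 25 = 4*(-28) - 25 = -112 - 25 = -137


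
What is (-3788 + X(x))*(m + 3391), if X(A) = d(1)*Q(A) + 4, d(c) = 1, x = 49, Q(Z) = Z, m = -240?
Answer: -11768985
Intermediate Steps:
X(A) = 4 + A (X(A) = 1*A + 4 = A + 4 = 4 + A)
(-3788 + X(x))*(m + 3391) = (-3788 + (4 + 49))*(-240 + 3391) = (-3788 + 53)*3151 = -3735*3151 = -11768985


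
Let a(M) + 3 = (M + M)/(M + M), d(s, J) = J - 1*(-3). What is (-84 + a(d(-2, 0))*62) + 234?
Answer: 26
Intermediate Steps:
d(s, J) = 3 + J (d(s, J) = J + 3 = 3 + J)
a(M) = -2 (a(M) = -3 + (M + M)/(M + M) = -3 + (2*M)/((2*M)) = -3 + (2*M)*(1/(2*M)) = -3 + 1 = -2)
(-84 + a(d(-2, 0))*62) + 234 = (-84 - 2*62) + 234 = (-84 - 124) + 234 = -208 + 234 = 26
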